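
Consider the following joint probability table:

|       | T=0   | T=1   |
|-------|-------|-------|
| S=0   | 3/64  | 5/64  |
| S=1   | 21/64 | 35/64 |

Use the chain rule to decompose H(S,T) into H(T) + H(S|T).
By the chain rule: H(S,T) = H(T) + H(S|T)

Marginal P(T) (column sums):
  P(T=0) = 3/64 + 21/64 = 3/8
  P(T=1) = 5/64 + 35/64 = 5/8
H(T) = -[(3/8)·log₂(3/8) + (5/8)·log₂(5/8)]
  = 0.5306 + 0.4238
  = 0.9544 bits
H(S|T) = -Σ P(S,T)·log₂ P(S|T), where P(S|T) = P(S,T) / P(T)
  (S=0,T=0): P(S|T) = (3/64)/(3/8) = 1/8;  -(3/64)·log₂(1/8) = 0.1406
  (S=0,T=1): P(S|T) = (5/64)/(5/8) = 1/8;  -(5/64)·log₂(1/8) = 0.2344
  (S=1,T=0): P(S|T) = (21/64)/(3/8) = 7/8;  -(21/64)·log₂(7/8) = 0.0632
  (S=1,T=1): P(S|T) = (35/64)/(5/8) = 7/8;  -(35/64)·log₂(7/8) = 0.1054
H(S|T) = 0.1406 + 0.2344 + 0.0632 + 0.1054
  = 0.5436 bits

H(S,T) = H(T) + H(S|T) = 0.9544 + 0.5436 = 1.4980 bits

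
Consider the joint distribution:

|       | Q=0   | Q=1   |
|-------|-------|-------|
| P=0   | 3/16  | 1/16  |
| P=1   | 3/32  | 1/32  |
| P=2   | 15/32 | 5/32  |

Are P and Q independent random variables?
Marginal P(P) (row sums):
  P(P=0) = 3/16 + 1/16 = 1/4
  P(P=1) = 3/32 + 1/32 = 1/8
  P(P=2) = 15/32 + 5/32 = 5/8
Marginal P(Q) (column sums):
  P(Q=0) = 3/16 + 3/32 + 15/32 = 3/4
  P(Q=1) = 1/16 + 1/32 + 5/32 = 1/4

P and Q are independent iff P(P=i,Q=j) = P(P=i)·P(Q=j) for every cell.
  P(P=0)·P(Q=0) = 1/4 × 3/4 = 3/16 = P(P=0,Q=0) ✓
  P(P=0)·P(Q=1) = 1/4 × 1/4 = 1/16 = P(P=0,Q=1) ✓
  P(P=1)·P(Q=0) = 1/8 × 3/4 = 3/32 = P(P=1,Q=0) ✓
  P(P=1)·P(Q=1) = 1/8 × 1/4 = 1/32 = P(P=1,Q=1) ✓
  P(P=2)·P(Q=0) = 5/8 × 3/4 = 15/32 = P(P=2,Q=0) ✓
  P(P=2)·P(Q=1) = 5/8 × 1/4 = 5/32 = P(P=2,Q=1) ✓

Yes, P and Q are independent: every cell factors, so I(P;Q) = 0 bits.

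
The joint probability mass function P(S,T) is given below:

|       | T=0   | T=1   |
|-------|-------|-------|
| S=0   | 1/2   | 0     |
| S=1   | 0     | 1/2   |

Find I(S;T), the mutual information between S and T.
Marginal P(S) (row sums):
  P(S=0) = 1/2 + 0 = 1/2
  P(S=1) = 0 + 1/2 = 1/2
Marginal P(T) (column sums):
  P(T=0) = 1/2 + 0 = 1/2
  P(T=1) = 0 + 1/2 = 1/2

H(S) = -[(1/2)·log₂(1/2) + (1/2)·log₂(1/2)]
  = 0.5000 + 0.5000
  = 1.0000 bits
H(T) = -[(1/2)·log₂(1/2) + (1/2)·log₂(1/2)]
  = 0.5000 + 0.5000
  = 1.0000 bits
H(S,T) = -[(1/2)·log₂(1/2) + (1/2)·log₂(1/2)]
  = 0.5000 + 0.5000
  = 1.0000 bits

I(S;T) = H(S) + H(T) - H(S,T)
  = 1.0000 + 1.0000 - 1.0000
  = 1.0000 bits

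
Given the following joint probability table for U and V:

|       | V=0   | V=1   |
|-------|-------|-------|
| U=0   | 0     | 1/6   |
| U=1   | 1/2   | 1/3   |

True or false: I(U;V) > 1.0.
Marginal P(U) (row sums):
  P(U=0) = 0 + 1/6 = 1/6
  P(U=1) = 1/2 + 1/3 = 5/6
Marginal P(V) (column sums):
  P(V=0) = 0 + 1/2 = 1/2
  P(V=1) = 1/6 + 1/3 = 1/2

H(U) = -[(1/6)·log₂(1/6) + (5/6)·log₂(5/6)]
  = 0.4308 + 0.2192
  = 0.6500 bits
H(V) = -[(1/2)·log₂(1/2) + (1/2)·log₂(1/2)]
  = 0.5000 + 0.5000
  = 1.0000 bits
H(U,V) = -[(1/6)·log₂(1/6) + (1/2)·log₂(1/2) + (1/3)·log₂(1/3)]
  = 0.4308 + 0.5000 + 0.5283
  = 1.4591 bits

I(U;V) = H(U) + H(V) - H(U,V)
  = 0.6500 + 1.0000 - 1.4591
  = 0.1909 bits

False. I(U;V) = 0.1909 bits, which is ≤ 1.0 bits.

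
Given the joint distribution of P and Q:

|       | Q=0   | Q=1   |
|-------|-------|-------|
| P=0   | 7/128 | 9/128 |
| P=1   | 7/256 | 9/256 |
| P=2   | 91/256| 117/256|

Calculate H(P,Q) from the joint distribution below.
H(P,Q) = -Σ P(P,Q) log₂ P(P,Q), summed over the non-zero cells:
H(P,Q) = -[(7/128)·log₂(7/128) + (9/128)·log₂(9/128) + (7/256)·log₂(7/256) + (9/256)·log₂(9/256) + (91/256)·log₂(91/256) + (117/256)·log₂(117/256)]
  = 0.2293 + 0.2693 + 0.1420 + 0.1698 + 0.5304 + 0.5163
  = 1.8571 bits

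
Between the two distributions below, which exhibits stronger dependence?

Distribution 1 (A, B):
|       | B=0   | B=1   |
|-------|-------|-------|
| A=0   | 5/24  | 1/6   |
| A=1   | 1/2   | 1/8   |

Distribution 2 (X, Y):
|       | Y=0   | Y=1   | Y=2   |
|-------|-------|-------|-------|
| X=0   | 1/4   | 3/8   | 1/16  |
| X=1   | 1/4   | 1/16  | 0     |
Distribution 1 (A, B):
Marginal P(A) (row sums):
  P(A=0) = 5/24 + 1/6 = 3/8
  P(A=1) = 1/2 + 1/8 = 5/8
Marginal P(B) (column sums):
  P(B=0) = 5/24 + 1/2 = 17/24
  P(B=1) = 1/6 + 1/8 = 7/24

H(A) = -[(3/8)·log₂(3/8) + (5/8)·log₂(5/8)]
  = 0.5306 + 0.4238
  = 0.9544 bits
H(B) = -[(17/24)·log₂(17/24) + (7/24)·log₂(7/24)]
  = 0.3524 + 0.5185
  = 0.8709 bits
H(A,B) = -[(5/24)·log₂(5/24) + (1/6)·log₂(1/6) + (1/2)·log₂(1/2) + (1/8)·log₂(1/8)]
  = 0.4715 + 0.4308 + 0.5000 + 0.3750
  = 1.7773 bits

I(A;B) = H(A) + H(B) - H(A,B)
  = 0.9544 + 0.8709 - 1.7773
  = 0.0480 bits

Distribution 2 (X, Y):
Marginal P(X) (row sums):
  P(X=0) = 1/4 + 3/8 + 1/16 = 11/16
  P(X=1) = 1/4 + 1/16 + 0 = 5/16
Marginal P(Y) (column sums):
  P(Y=0) = 1/4 + 1/4 = 1/2
  P(Y=1) = 3/8 + 1/16 = 7/16
  P(Y=2) = 1/16 + 0 = 1/16

H(X) = -[(11/16)·log₂(11/16) + (5/16)·log₂(5/16)]
  = 0.3716 + 0.5244
  = 0.8960 bits
H(Y) = -[(1/2)·log₂(1/2) + (7/16)·log₂(7/16) + (1/16)·log₂(1/16)]
  = 0.5000 + 0.5218 + 0.2500
  = 1.2718 bits
H(X,Y) = -[(1/4)·log₂(1/4) + (3/8)·log₂(3/8) + (1/16)·log₂(1/16) + (1/4)·log₂(1/4) + (1/16)·log₂(1/16)]
  = 0.5000 + 0.5306 + 0.2500 + 0.5000 + 0.2500
  = 2.0306 bits

I(X;Y) = H(X) + H(Y) - H(X,Y)
  = 0.8960 + 1.2718 - 2.0306
  = 0.1372 bits

I(X;Y) = 0.1372 bits > I(A;B) = 0.0480 bits, so (X, Y) has the higher mutual information (stronger dependence).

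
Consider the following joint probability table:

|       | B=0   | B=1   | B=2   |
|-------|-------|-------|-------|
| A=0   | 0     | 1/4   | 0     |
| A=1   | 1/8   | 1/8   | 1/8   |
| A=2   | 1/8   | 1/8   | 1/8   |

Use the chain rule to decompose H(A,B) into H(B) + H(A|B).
By the chain rule: H(A,B) = H(B) + H(A|B)

Marginal P(B) (column sums):
  P(B=0) = 0 + 1/8 + 1/8 = 1/4
  P(B=1) = 1/4 + 1/8 + 1/8 = 1/2
  P(B=2) = 0 + 1/8 + 1/8 = 1/4
H(B) = -[(1/4)·log₂(1/4) + (1/2)·log₂(1/2) + (1/4)·log₂(1/4)]
  = 0.5000 + 0.5000 + 0.5000
  = 1.5000 bits
H(A|B) = -Σ P(A,B)·log₂ P(A|B), where P(A|B) = P(A,B) / P(B)
  (cells with P(A,B) = 0 contribute 0)
  (A=0,B=1): P(A|B) = (1/4)/(1/2) = 1/2;  -(1/4)·log₂(1/2) = 0.2500
  (A=1,B=0): P(A|B) = (1/8)/(1/4) = 1/2;  -(1/8)·log₂(1/2) = 0.1250
  (A=1,B=1): P(A|B) = (1/8)/(1/2) = 1/4;  -(1/8)·log₂(1/4) = 0.2500
  (A=1,B=2): P(A|B) = (1/8)/(1/4) = 1/2;  -(1/8)·log₂(1/2) = 0.1250
  (A=2,B=0): P(A|B) = (1/8)/(1/4) = 1/2;  -(1/8)·log₂(1/2) = 0.1250
  (A=2,B=1): P(A|B) = (1/8)/(1/2) = 1/4;  -(1/8)·log₂(1/4) = 0.2500
  (A=2,B=2): P(A|B) = (1/8)/(1/4) = 1/2;  -(1/8)·log₂(1/2) = 0.1250
H(A|B) = 0.2500 + 0.1250 + 0.2500 + 0.1250 + 0.1250 + 0.2500 + 0.1250
  = 1.2500 bits

H(A,B) = H(B) + H(A|B) = 1.5000 + 1.2500 = 2.7500 bits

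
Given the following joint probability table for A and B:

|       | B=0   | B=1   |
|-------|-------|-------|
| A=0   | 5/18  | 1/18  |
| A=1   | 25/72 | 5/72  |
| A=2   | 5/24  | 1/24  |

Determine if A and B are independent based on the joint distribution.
Marginal P(A) (row sums):
  P(A=0) = 5/18 + 1/18 = 1/3
  P(A=1) = 25/72 + 5/72 = 5/12
  P(A=2) = 5/24 + 1/24 = 1/4
Marginal P(B) (column sums):
  P(B=0) = 5/18 + 25/72 + 5/24 = 5/6
  P(B=1) = 1/18 + 5/72 + 1/24 = 1/6

A and B are independent iff P(A=i,B=j) = P(A=i)·P(B=j) for every cell.
  P(A=0)·P(B=0) = 1/3 × 5/6 = 5/18 = P(A=0,B=0) ✓
  P(A=0)·P(B=1) = 1/3 × 1/6 = 1/18 = P(A=0,B=1) ✓
  P(A=1)·P(B=0) = 5/12 × 5/6 = 25/72 = P(A=1,B=0) ✓
  P(A=1)·P(B=1) = 5/12 × 1/6 = 5/72 = P(A=1,B=1) ✓
  P(A=2)·P(B=0) = 1/4 × 5/6 = 5/24 = P(A=2,B=0) ✓
  P(A=2)·P(B=1) = 1/4 × 1/6 = 1/24 = P(A=2,B=1) ✓

Yes, A and B are independent: every cell factors, so I(A;B) = 0 bits.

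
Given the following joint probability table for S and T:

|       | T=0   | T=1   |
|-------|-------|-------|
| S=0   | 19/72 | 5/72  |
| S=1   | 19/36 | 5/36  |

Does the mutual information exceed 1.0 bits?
Marginal P(S) (row sums):
  P(S=0) = 19/72 + 5/72 = 1/3
  P(S=1) = 19/36 + 5/36 = 2/3
Marginal P(T) (column sums):
  P(T=0) = 19/72 + 19/36 = 19/24
  P(T=1) = 5/72 + 5/36 = 5/24

H(S) = -[(1/3)·log₂(1/3) + (2/3)·log₂(2/3)]
  = 0.5283 + 0.3900
  = 0.9183 bits
H(T) = -[(19/24)·log₂(19/24) + (5/24)·log₂(5/24)]
  = 0.2668 + 0.4715
  = 0.7383 bits
H(S,T) = -[(19/72)·log₂(19/72) + (5/72)·log₂(5/72) + (19/36)·log₂(19/36) + (5/36)·log₂(5/36)]
  = 0.5072 + 0.2672 + 0.4866 + 0.3956
  = 1.6566 bits

I(S;T) = H(S) + H(T) - H(S,T)
  = 0.9183 + 0.7383 - 1.6566
  = 0.0000 bits

No. I(S;T) = 0.0000 bits, which is ≤ 1.0 bits.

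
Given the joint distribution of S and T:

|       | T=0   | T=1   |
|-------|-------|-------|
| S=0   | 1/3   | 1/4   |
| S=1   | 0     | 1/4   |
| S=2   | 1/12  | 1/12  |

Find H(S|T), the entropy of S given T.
Marginal P(T) (column sums):
  P(T=0) = 1/3 + 0 + 1/12 = 5/12
  P(T=1) = 1/4 + 1/4 + 1/12 = 7/12

H(S|T) = -Σ P(S,T)·log₂ P(S|T), where P(S|T) = P(S,T) / P(T)
  (cells with P(S,T) = 0 contribute 0)
  (S=0,T=0): P(S|T) = (1/3)/(5/12) = 4/5;  -(1/3)·log₂(4/5) = 0.1073
  (S=0,T=1): P(S|T) = (1/4)/(7/12) = 3/7;  -(1/4)·log₂(3/7) = 0.3056
  (S=1,T=1): P(S|T) = (1/4)/(7/12) = 3/7;  -(1/4)·log₂(3/7) = 0.3056
  (S=2,T=0): P(S|T) = (1/12)/(5/12) = 1/5;  -(1/12)·log₂(1/5) = 0.1935
  (S=2,T=1): P(S|T) = (1/12)/(7/12) = 1/7;  -(1/12)·log₂(1/7) = 0.2339
H(S|T) = 0.1073 + 0.3056 + 0.3056 + 0.1935 + 0.2339
  = 1.1459 bits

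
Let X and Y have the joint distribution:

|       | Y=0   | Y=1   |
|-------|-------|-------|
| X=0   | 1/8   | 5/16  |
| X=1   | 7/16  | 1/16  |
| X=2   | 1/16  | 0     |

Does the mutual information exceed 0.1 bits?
Marginal P(X) (row sums):
  P(X=0) = 1/8 + 5/16 = 7/16
  P(X=1) = 7/16 + 1/16 = 1/2
  P(X=2) = 1/16 + 0 = 1/16
Marginal P(Y) (column sums):
  P(Y=0) = 1/8 + 7/16 + 1/16 = 5/8
  P(Y=1) = 5/16 + 1/16 + 0 = 3/8

H(X) = -[(7/16)·log₂(7/16) + (1/2)·log₂(1/2) + (1/16)·log₂(1/16)]
  = 0.5218 + 0.5000 + 0.2500
  = 1.2718 bits
H(Y) = -[(5/8)·log₂(5/8) + (3/8)·log₂(3/8)]
  = 0.4238 + 0.5306
  = 0.9544 bits
H(X,Y) = -[(1/8)·log₂(1/8) + (5/16)·log₂(5/16) + (7/16)·log₂(7/16) + (1/16)·log₂(1/16) + (1/16)·log₂(1/16)]
  = 0.3750 + 0.5244 + 0.5218 + 0.2500 + 0.2500
  = 1.9212 bits

I(X;Y) = H(X) + H(Y) - H(X,Y)
  = 1.2718 + 0.9544 - 1.9212
  = 0.3050 bits

Yes. I(X;Y) = 0.3050 bits, which is > 0.1 bits.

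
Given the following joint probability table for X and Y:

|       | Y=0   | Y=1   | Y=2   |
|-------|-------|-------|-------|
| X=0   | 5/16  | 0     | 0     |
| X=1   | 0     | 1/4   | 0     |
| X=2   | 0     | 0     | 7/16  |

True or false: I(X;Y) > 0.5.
Marginal P(X) (row sums):
  P(X=0) = 5/16 + 0 + 0 = 5/16
  P(X=1) = 0 + 1/4 + 0 = 1/4
  P(X=2) = 0 + 0 + 7/16 = 7/16
Marginal P(Y) (column sums):
  P(Y=0) = 5/16 + 0 + 0 = 5/16
  P(Y=1) = 0 + 1/4 + 0 = 1/4
  P(Y=2) = 0 + 0 + 7/16 = 7/16

H(X) = -[(5/16)·log₂(5/16) + (1/4)·log₂(1/4) + (7/16)·log₂(7/16)]
  = 0.5244 + 0.5000 + 0.5218
  = 1.5462 bits
H(Y) = -[(5/16)·log₂(5/16) + (1/4)·log₂(1/4) + (7/16)·log₂(7/16)]
  = 0.5244 + 0.5000 + 0.5218
  = 1.5462 bits
H(X,Y) = -[(5/16)·log₂(5/16) + (1/4)·log₂(1/4) + (7/16)·log₂(7/16)]
  = 0.5244 + 0.5000 + 0.5218
  = 1.5462 bits

I(X;Y) = H(X) + H(Y) - H(X,Y)
  = 1.5462 + 1.5462 - 1.5462
  = 1.5462 bits

True. I(X;Y) = 1.5462 bits, which is > 0.5 bits.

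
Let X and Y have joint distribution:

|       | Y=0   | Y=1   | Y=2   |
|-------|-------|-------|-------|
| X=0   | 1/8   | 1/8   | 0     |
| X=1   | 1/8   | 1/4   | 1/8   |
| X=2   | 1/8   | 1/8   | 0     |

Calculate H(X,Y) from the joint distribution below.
H(X,Y) = -Σ P(X,Y) log₂ P(X,Y), summed over the non-zero cells:
H(X,Y) = -[(1/8)·log₂(1/8) + (1/8)·log₂(1/8) + (1/8)·log₂(1/8) + (1/4)·log₂(1/4) + (1/8)·log₂(1/8) + (1/8)·log₂(1/8) + (1/8)·log₂(1/8)]
  = 0.3750 + 0.3750 + 0.3750 + 0.5000 + 0.3750 + 0.3750 + 0.3750
  = 2.7500 bits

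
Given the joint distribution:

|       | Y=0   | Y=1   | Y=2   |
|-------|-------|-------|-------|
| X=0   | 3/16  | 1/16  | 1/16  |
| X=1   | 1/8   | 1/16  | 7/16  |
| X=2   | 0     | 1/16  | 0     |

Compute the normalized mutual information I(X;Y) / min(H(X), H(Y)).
Marginal P(X) (row sums):
  P(X=0) = 3/16 + 1/16 + 1/16 = 5/16
  P(X=1) = 1/8 + 1/16 + 7/16 = 5/8
  P(X=2) = 0 + 1/16 + 0 = 1/16
Marginal P(Y) (column sums):
  P(Y=0) = 3/16 + 1/8 + 0 = 5/16
  P(Y=1) = 1/16 + 1/16 + 1/16 = 3/16
  P(Y=2) = 1/16 + 7/16 + 0 = 1/2

H(X) = -[(5/16)·log₂(5/16) + (5/8)·log₂(5/8) + (1/16)·log₂(1/16)]
  = 0.5244 + 0.4238 + 0.2500
  = 1.1982 bits
H(Y) = -[(5/16)·log₂(5/16) + (3/16)·log₂(3/16) + (1/2)·log₂(1/2)]
  = 0.5244 + 0.4528 + 0.5000
  = 1.4772 bits
H(X,Y) = -[(3/16)·log₂(3/16) + (1/16)·log₂(1/16) + (1/16)·log₂(1/16) + (1/8)·log₂(1/8) + (1/16)·log₂(1/16) + (7/16)·log₂(7/16) + (1/16)·log₂(1/16)]
  = 0.4528 + 0.2500 + 0.2500 + 0.3750 + 0.2500 + 0.5218 + 0.2500
  = 2.3496 bits

I(X;Y) = H(X) + H(Y) - H(X,Y)
  = 1.1982 + 1.4772 - 2.3496
  = 0.3258 bits

min(H(X), H(Y)) = min(1.1982, 1.4772) = 1.1982 bits
Normalized MI = 0.3258 / 1.1982 = 0.2719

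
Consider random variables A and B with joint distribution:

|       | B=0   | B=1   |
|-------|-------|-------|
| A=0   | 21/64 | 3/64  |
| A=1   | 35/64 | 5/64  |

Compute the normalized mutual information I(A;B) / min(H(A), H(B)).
Marginal P(A) (row sums):
  P(A=0) = 21/64 + 3/64 = 3/8
  P(A=1) = 35/64 + 5/64 = 5/8
Marginal P(B) (column sums):
  P(B=0) = 21/64 + 35/64 = 7/8
  P(B=1) = 3/64 + 5/64 = 1/8

H(A) = -[(3/8)·log₂(3/8) + (5/8)·log₂(5/8)]
  = 0.5306 + 0.4238
  = 0.9544 bits
H(B) = -[(7/8)·log₂(7/8) + (1/8)·log₂(1/8)]
  = 0.1686 + 0.3750
  = 0.5436 bits
H(A,B) = -[(21/64)·log₂(21/64) + (3/64)·log₂(3/64) + (35/64)·log₂(35/64) + (5/64)·log₂(5/64)]
  = 0.5275 + 0.2070 + 0.4762 + 0.2873
  = 1.4980 bits

I(A;B) = H(A) + H(B) - H(A,B)
  = 0.9544 + 0.5436 - 1.4980
  = 0.0000 bits

min(H(A), H(B)) = min(0.9544, 0.5436) = 0.5436 bits
Normalized MI = 0.0000 / 0.5436 = 0.0000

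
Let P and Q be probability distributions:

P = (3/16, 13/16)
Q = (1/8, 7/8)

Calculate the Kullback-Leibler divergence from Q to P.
D(P||Q) = Σ P(i) log₂(P(i)/Q(i))
  i=0: (3/16) × log₂((3/16)/(1/8)) = (3/16) × log₂(3/2) = 0.1097
  i=1: (13/16) × log₂((13/16)/(7/8)) = (13/16) × log₂(13/14) = -0.0869
D(P||Q) = 0.1097 - 0.0869
  = 0.0228 bits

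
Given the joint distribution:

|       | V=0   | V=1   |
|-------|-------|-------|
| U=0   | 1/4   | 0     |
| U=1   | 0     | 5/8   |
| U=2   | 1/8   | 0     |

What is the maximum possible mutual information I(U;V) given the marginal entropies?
The upper bound on mutual information is I(U;V) ≤ min(H(U), H(V)).

Marginal P(U) (row sums):
  P(U=0) = 1/4 + 0 = 1/4
  P(U=1) = 0 + 5/8 = 5/8
  P(U=2) = 1/8 + 0 = 1/8
Marginal P(V) (column sums):
  P(V=0) = 1/4 + 0 + 1/8 = 3/8
  P(V=1) = 0 + 5/8 + 0 = 5/8

H(U) = -[(1/4)·log₂(1/4) + (5/8)·log₂(5/8) + (1/8)·log₂(1/8)]
  = 0.5000 + 0.4238 + 0.3750
  = 1.2988 bits
H(V) = -[(3/8)·log₂(3/8) + (5/8)·log₂(5/8)]
  = 0.5306 + 0.4238
  = 0.9544 bits

Maximum possible I(U;V) = min(1.2988, 0.9544) = 0.9544 bits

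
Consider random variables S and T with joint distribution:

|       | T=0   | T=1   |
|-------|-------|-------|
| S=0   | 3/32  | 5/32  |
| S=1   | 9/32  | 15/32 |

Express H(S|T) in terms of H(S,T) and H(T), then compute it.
H(S|T) = H(S,T) - H(T)

Marginal P(T) (column sums):
  P(T=0) = 3/32 + 9/32 = 3/8
  P(T=1) = 5/32 + 15/32 = 5/8

H(S,T) = -[(3/32)·log₂(3/32) + (5/32)·log₂(5/32) + (9/32)·log₂(9/32) + (15/32)·log₂(15/32)]
  = 0.3202 + 0.4184 + 0.5147 + 0.5124
  = 1.7657 bits
H(T) = -[(3/8)·log₂(3/8) + (5/8)·log₂(5/8)]
  = 0.5306 + 0.4238
  = 0.9544 bits

H(S|T) = 1.7657 - 0.9544 = 0.8113 bits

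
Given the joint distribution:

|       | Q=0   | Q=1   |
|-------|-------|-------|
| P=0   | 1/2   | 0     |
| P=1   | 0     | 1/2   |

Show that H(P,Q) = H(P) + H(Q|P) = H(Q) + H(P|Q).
Marginal P(P) (row sums):
  P(P=0) = 1/2 + 0 = 1/2
  P(P=1) = 0 + 1/2 = 1/2
Marginal P(Q) (column sums):
  P(Q=0) = 1/2 + 0 = 1/2
  P(Q=1) = 0 + 1/2 = 1/2

Decomposition 1: H(P) + H(Q|P)
H(P) = -[(1/2)·log₂(1/2) + (1/2)·log₂(1/2)]
  = 0.5000 + 0.5000
  = 1.0000 bits
H(Q|P) = -Σ P(P,Q)·log₂ P(Q|P), where P(Q|P) = P(P,Q) / P(P)
  (cells with P(P,Q) = 0 contribute 0)
  (P=0,Q=0): P(Q|P) = (1/2)/(1/2) = 1;  -(1/2)·log₂(1) = 0.0000
  (P=1,Q=1): P(Q|P) = (1/2)/(1/2) = 1;  -(1/2)·log₂(1) = 0.0000
H(Q|P) = 0.0000 + 0.0000
  = 0.0000 bits
H(P) + H(Q|P) = 1.0000 + 0.0000 = 1.0000 bits

Decomposition 2: H(Q) + H(P|Q)
H(Q) = -[(1/2)·log₂(1/2) + (1/2)·log₂(1/2)]
  = 0.5000 + 0.5000
  = 1.0000 bits
H(P|Q) = -Σ P(P,Q)·log₂ P(P|Q), where P(P|Q) = P(P,Q) / P(Q)
  (cells with P(P,Q) = 0 contribute 0)
  (P=0,Q=0): P(P|Q) = (1/2)/(1/2) = 1;  -(1/2)·log₂(1) = 0.0000
  (P=1,Q=1): P(P|Q) = (1/2)/(1/2) = 1;  -(1/2)·log₂(1) = 0.0000
H(P|Q) = 0.0000 + 0.0000
  = 0.0000 bits
H(Q) + H(P|Q) = 1.0000 + 0.0000 = 1.0000 bits

Direct computation of the joint entropy:
H(P,Q) = -[(1/2)·log₂(1/2) + (1/2)·log₂(1/2)]
  = 0.5000 + 0.5000
  = 1.0000 bits

All three agree: H(P,Q) = 1.0000 bits ✓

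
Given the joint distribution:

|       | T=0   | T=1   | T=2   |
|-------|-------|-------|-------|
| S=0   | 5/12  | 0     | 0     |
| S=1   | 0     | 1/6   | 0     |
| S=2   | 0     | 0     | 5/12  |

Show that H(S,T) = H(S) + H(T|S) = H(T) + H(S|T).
Marginal P(S) (row sums):
  P(S=0) = 5/12 + 0 + 0 = 5/12
  P(S=1) = 0 + 1/6 + 0 = 1/6
  P(S=2) = 0 + 0 + 5/12 = 5/12
Marginal P(T) (column sums):
  P(T=0) = 5/12 + 0 + 0 = 5/12
  P(T=1) = 0 + 1/6 + 0 = 1/6
  P(T=2) = 0 + 0 + 5/12 = 5/12

Decomposition 1: H(S) + H(T|S)
H(S) = -[(5/12)·log₂(5/12) + (1/6)·log₂(1/6) + (5/12)·log₂(5/12)]
  = 0.5263 + 0.4308 + 0.5263
  = 1.4834 bits
H(T|S) = -Σ P(S,T)·log₂ P(T|S), where P(T|S) = P(S,T) / P(S)
  (cells with P(S,T) = 0 contribute 0)
  (S=0,T=0): P(T|S) = (5/12)/(5/12) = 1;  -(5/12)·log₂(1) = 0.0000
  (S=1,T=1): P(T|S) = (1/6)/(1/6) = 1;  -(1/6)·log₂(1) = 0.0000
  (S=2,T=2): P(T|S) = (5/12)/(5/12) = 1;  -(5/12)·log₂(1) = 0.0000
H(T|S) = 0.0000 + 0.0000 + 0.0000
  = 0.0000 bits
H(S) + H(T|S) = 1.4834 + 0.0000 = 1.4834 bits

Decomposition 2: H(T) + H(S|T)
H(T) = -[(5/12)·log₂(5/12) + (1/6)·log₂(1/6) + (5/12)·log₂(5/12)]
  = 0.5263 + 0.4308 + 0.5263
  = 1.4834 bits
H(S|T) = -Σ P(S,T)·log₂ P(S|T), where P(S|T) = P(S,T) / P(T)
  (cells with P(S,T) = 0 contribute 0)
  (S=0,T=0): P(S|T) = (5/12)/(5/12) = 1;  -(5/12)·log₂(1) = 0.0000
  (S=1,T=1): P(S|T) = (1/6)/(1/6) = 1;  -(1/6)·log₂(1) = 0.0000
  (S=2,T=2): P(S|T) = (5/12)/(5/12) = 1;  -(5/12)·log₂(1) = 0.0000
H(S|T) = 0.0000 + 0.0000 + 0.0000
  = 0.0000 bits
H(T) + H(S|T) = 1.4834 + 0.0000 = 1.4834 bits

Direct computation of the joint entropy:
H(S,T) = -[(5/12)·log₂(5/12) + (1/6)·log₂(1/6) + (5/12)·log₂(5/12)]
  = 0.5263 + 0.4308 + 0.5263
  = 1.4834 bits

All three agree: H(S,T) = 1.4834 bits ✓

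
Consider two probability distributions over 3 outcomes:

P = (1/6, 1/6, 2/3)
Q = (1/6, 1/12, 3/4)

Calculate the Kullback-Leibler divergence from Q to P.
D(P||Q) = Σ P(i) log₂(P(i)/Q(i))
  i=0: (1/6) × log₂((1/6)/(1/6)) = (1/6) × log₂(1) = 0.0000
  i=1: (1/6) × log₂((1/6)/(1/12)) = (1/6) × log₂(2) = 0.1667
  i=2: (2/3) × log₂((2/3)/(3/4)) = (2/3) × log₂(8/9) = -0.1133
D(P||Q) = 0.0000 + 0.1667 - 0.1133
  = 0.0534 bits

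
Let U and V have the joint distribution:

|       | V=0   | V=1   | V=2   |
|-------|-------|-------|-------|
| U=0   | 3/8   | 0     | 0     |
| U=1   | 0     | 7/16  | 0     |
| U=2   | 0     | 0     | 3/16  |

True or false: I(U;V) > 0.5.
Marginal P(U) (row sums):
  P(U=0) = 3/8 + 0 + 0 = 3/8
  P(U=1) = 0 + 7/16 + 0 = 7/16
  P(U=2) = 0 + 0 + 3/16 = 3/16
Marginal P(V) (column sums):
  P(V=0) = 3/8 + 0 + 0 = 3/8
  P(V=1) = 0 + 7/16 + 0 = 7/16
  P(V=2) = 0 + 0 + 3/16 = 3/16

H(U) = -[(3/8)·log₂(3/8) + (7/16)·log₂(7/16) + (3/16)·log₂(3/16)]
  = 0.5306 + 0.5218 + 0.4528
  = 1.5052 bits
H(V) = -[(3/8)·log₂(3/8) + (7/16)·log₂(7/16) + (3/16)·log₂(3/16)]
  = 0.5306 + 0.5218 + 0.4528
  = 1.5052 bits
H(U,V) = -[(3/8)·log₂(3/8) + (7/16)·log₂(7/16) + (3/16)·log₂(3/16)]
  = 0.5306 + 0.5218 + 0.4528
  = 1.5052 bits

I(U;V) = H(U) + H(V) - H(U,V)
  = 1.5052 + 1.5052 - 1.5052
  = 1.5052 bits

True. I(U;V) = 1.5052 bits, which is > 0.5 bits.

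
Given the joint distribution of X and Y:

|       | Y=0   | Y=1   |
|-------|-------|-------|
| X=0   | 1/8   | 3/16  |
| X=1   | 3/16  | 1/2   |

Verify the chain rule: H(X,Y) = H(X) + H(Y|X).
Left side:
H(X,Y) = -[(1/8)·log₂(1/8) + (3/16)·log₂(3/16) + (3/16)·log₂(3/16) + (1/2)·log₂(1/2)]
  = 0.3750 + 0.4528 + 0.4528 + 0.5000
  = 1.7806 bits

Right side:
Marginal P(X) (row sums):
  P(X=0) = 1/8 + 3/16 = 5/16
  P(X=1) = 3/16 + 1/2 = 11/16
H(X) = -[(5/16)·log₂(5/16) + (11/16)·log₂(11/16)]
  = 0.5244 + 0.3716
  = 0.8960 bits
H(Y|X) = -Σ P(X,Y)·log₂ P(Y|X), where P(Y|X) = P(X,Y) / P(X)
  (X=0,Y=0): P(Y|X) = (1/8)/(5/16) = 2/5;  -(1/8)·log₂(2/5) = 0.1652
  (X=0,Y=1): P(Y|X) = (3/16)/(5/16) = 3/5;  -(3/16)·log₂(3/5) = 0.1382
  (X=1,Y=0): P(Y|X) = (3/16)/(11/16) = 3/11;  -(3/16)·log₂(3/11) = 0.3515
  (X=1,Y=1): P(Y|X) = (1/2)/(11/16) = 8/11;  -(1/2)·log₂(8/11) = 0.2297
H(Y|X) = 0.1652 + 0.1382 + 0.3515 + 0.2297
  = 0.8846 bits
H(X) + H(Y|X) = 0.8960 + 0.8846 = 1.7806 bits

Both sides equal 1.7806 bits, so the chain rule holds ✓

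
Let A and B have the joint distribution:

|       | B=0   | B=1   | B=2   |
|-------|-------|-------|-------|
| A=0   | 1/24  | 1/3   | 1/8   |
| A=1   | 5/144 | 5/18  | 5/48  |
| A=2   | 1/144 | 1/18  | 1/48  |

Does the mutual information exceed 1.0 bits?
Marginal P(A) (row sums):
  P(A=0) = 1/24 + 1/3 + 1/8 = 1/2
  P(A=1) = 5/144 + 5/18 + 5/48 = 5/12
  P(A=2) = 1/144 + 1/18 + 1/48 = 1/12
Marginal P(B) (column sums):
  P(B=0) = 1/24 + 5/144 + 1/144 = 1/12
  P(B=1) = 1/3 + 5/18 + 1/18 = 2/3
  P(B=2) = 1/8 + 5/48 + 1/48 = 1/4

H(A) = -[(1/2)·log₂(1/2) + (5/12)·log₂(5/12) + (1/12)·log₂(1/12)]
  = 0.5000 + 0.5263 + 0.2987
  = 1.3250 bits
H(B) = -[(1/12)·log₂(1/12) + (2/3)·log₂(2/3) + (1/4)·log₂(1/4)]
  = 0.2987 + 0.3900 + 0.5000
  = 1.1887 bits
H(A,B) = -[(1/24)·log₂(1/24) + (1/3)·log₂(1/3) + (1/8)·log₂(1/8) + (5/144)·log₂(5/144) + (5/18)·log₂(5/18) + (5/48)·log₂(5/48) + (1/144)·log₂(1/144) + (1/18)·log₂(1/18) + (1/48)·log₂(1/48)]
  = 0.1910 + 0.5283 + 0.3750 + 0.1683 + 0.5133 + 0.3399 + 0.0498 + 0.2317 + 0.1164
  = 2.5137 bits

I(A;B) = H(A) + H(B) - H(A,B)
  = 1.3250 + 1.1887 - 2.5137
  = 0.0000 bits

No. I(A;B) = 0.0000 bits, which is ≤ 1.0 bits.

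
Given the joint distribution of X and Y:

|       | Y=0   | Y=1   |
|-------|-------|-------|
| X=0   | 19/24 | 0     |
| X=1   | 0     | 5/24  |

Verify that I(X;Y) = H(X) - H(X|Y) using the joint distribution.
Left side, from I(X;Y) = H(X) + H(Y) - H(X,Y):
Marginal P(X) (row sums):
  P(X=0) = 19/24 + 0 = 19/24
  P(X=1) = 0 + 5/24 = 5/24
Marginal P(Y) (column sums):
  P(Y=0) = 19/24 + 0 = 19/24
  P(Y=1) = 0 + 5/24 = 5/24

H(X) = -[(19/24)·log₂(19/24) + (5/24)·log₂(5/24)]
  = 0.2668 + 0.4715
  = 0.7383 bits
H(Y) = -[(19/24)·log₂(19/24) + (5/24)·log₂(5/24)]
  = 0.2668 + 0.4715
  = 0.7383 bits
H(X,Y) = -[(19/24)·log₂(19/24) + (5/24)·log₂(5/24)]
  = 0.2668 + 0.4715
  = 0.7383 bits

I(X;Y) = H(X) + H(Y) - H(X,Y)
  = 0.7383 + 0.7383 - 0.7383
  = 0.7383 bits

Right side, with H(X|Y) computed directly from the conditional probabilities:
H(X|Y) = -Σ P(X,Y)·log₂ P(X|Y), where P(X|Y) = P(X,Y) / P(Y)
  (cells with P(X,Y) = 0 contribute 0)
  (X=0,Y=0): P(X|Y) = (19/24)/(19/24) = 1;  -(19/24)·log₂(1) = 0.0000
  (X=1,Y=1): P(X|Y) = (5/24)/(5/24) = 1;  -(5/24)·log₂(1) = 0.0000
H(X|Y) = 0.0000 + 0.0000
  = 0.0000 bits
H(X) - H(X|Y) = 0.7383 - 0.0000 = 0.7383 bits

Both sides equal 0.7383 bits, so I(X;Y) = H(X) - H(X|Y) ✓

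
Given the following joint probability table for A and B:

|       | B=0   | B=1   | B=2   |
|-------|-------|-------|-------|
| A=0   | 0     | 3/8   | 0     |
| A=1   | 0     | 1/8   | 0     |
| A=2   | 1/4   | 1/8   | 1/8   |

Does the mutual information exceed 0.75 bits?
Marginal P(A) (row sums):
  P(A=0) = 0 + 3/8 + 0 = 3/8
  P(A=1) = 0 + 1/8 + 0 = 1/8
  P(A=2) = 1/4 + 1/8 + 1/8 = 1/2
Marginal P(B) (column sums):
  P(B=0) = 0 + 0 + 1/4 = 1/4
  P(B=1) = 3/8 + 1/8 + 1/8 = 5/8
  P(B=2) = 0 + 0 + 1/8 = 1/8

H(A) = -[(3/8)·log₂(3/8) + (1/8)·log₂(1/8) + (1/2)·log₂(1/2)]
  = 0.5306 + 0.3750 + 0.5000
  = 1.4056 bits
H(B) = -[(1/4)·log₂(1/4) + (5/8)·log₂(5/8) + (1/8)·log₂(1/8)]
  = 0.5000 + 0.4238 + 0.3750
  = 1.2988 bits
H(A,B) = -[(3/8)·log₂(3/8) + (1/8)·log₂(1/8) + (1/4)·log₂(1/4) + (1/8)·log₂(1/8) + (1/8)·log₂(1/8)]
  = 0.5306 + 0.3750 + 0.5000 + 0.3750 + 0.3750
  = 2.1556 bits

I(A;B) = H(A) + H(B) - H(A,B)
  = 1.4056 + 1.2988 - 2.1556
  = 0.5488 bits

No. I(A;B) = 0.5488 bits, which is ≤ 0.75 bits.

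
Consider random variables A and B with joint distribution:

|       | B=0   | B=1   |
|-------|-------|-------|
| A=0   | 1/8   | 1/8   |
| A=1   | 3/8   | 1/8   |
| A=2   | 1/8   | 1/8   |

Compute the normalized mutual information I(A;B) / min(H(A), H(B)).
Marginal P(A) (row sums):
  P(A=0) = 1/8 + 1/8 = 1/4
  P(A=1) = 3/8 + 1/8 = 1/2
  P(A=2) = 1/8 + 1/8 = 1/4
Marginal P(B) (column sums):
  P(B=0) = 1/8 + 3/8 + 1/8 = 5/8
  P(B=1) = 1/8 + 1/8 + 1/8 = 3/8

H(A) = -[(1/4)·log₂(1/4) + (1/2)·log₂(1/2) + (1/4)·log₂(1/4)]
  = 0.5000 + 0.5000 + 0.5000
  = 1.5000 bits
H(B) = -[(5/8)·log₂(5/8) + (3/8)·log₂(3/8)]
  = 0.4238 + 0.5306
  = 0.9544 bits
H(A,B) = -[(1/8)·log₂(1/8) + (1/8)·log₂(1/8) + (3/8)·log₂(3/8) + (1/8)·log₂(1/8) + (1/8)·log₂(1/8) + (1/8)·log₂(1/8)]
  = 0.3750 + 0.3750 + 0.5306 + 0.3750 + 0.3750 + 0.3750
  = 2.4056 bits

I(A;B) = H(A) + H(B) - H(A,B)
  = 1.5000 + 0.9544 - 2.4056
  = 0.0488 bits

min(H(A), H(B)) = min(1.5000, 0.9544) = 0.9544 bits
Normalized MI = 0.0488 / 0.9544 = 0.0511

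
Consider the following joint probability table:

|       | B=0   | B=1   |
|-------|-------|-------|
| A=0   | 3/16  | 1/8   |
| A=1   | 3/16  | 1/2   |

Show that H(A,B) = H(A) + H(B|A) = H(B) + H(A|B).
Marginal P(A) (row sums):
  P(A=0) = 3/16 + 1/8 = 5/16
  P(A=1) = 3/16 + 1/2 = 11/16
Marginal P(B) (column sums):
  P(B=0) = 3/16 + 3/16 = 3/8
  P(B=1) = 1/8 + 1/2 = 5/8

Decomposition 1: H(A) + H(B|A)
H(A) = -[(5/16)·log₂(5/16) + (11/16)·log₂(11/16)]
  = 0.5244 + 0.3716
  = 0.8960 bits
H(B|A) = -Σ P(A,B)·log₂ P(B|A), where P(B|A) = P(A,B) / P(A)
  (A=0,B=0): P(B|A) = (3/16)/(5/16) = 3/5;  -(3/16)·log₂(3/5) = 0.1382
  (A=0,B=1): P(B|A) = (1/8)/(5/16) = 2/5;  -(1/8)·log₂(2/5) = 0.1652
  (A=1,B=0): P(B|A) = (3/16)/(11/16) = 3/11;  -(3/16)·log₂(3/11) = 0.3515
  (A=1,B=1): P(B|A) = (1/2)/(11/16) = 8/11;  -(1/2)·log₂(8/11) = 0.2297
H(B|A) = 0.1382 + 0.1652 + 0.3515 + 0.2297
  = 0.8846 bits
H(A) + H(B|A) = 0.8960 + 0.8846 = 1.7806 bits

Decomposition 2: H(B) + H(A|B)
H(B) = -[(3/8)·log₂(3/8) + (5/8)·log₂(5/8)]
  = 0.5306 + 0.4238
  = 0.9544 bits
H(A|B) = -Σ P(A,B)·log₂ P(A|B), where P(A|B) = P(A,B) / P(B)
  (A=0,B=0): P(A|B) = (3/16)/(3/8) = 1/2;  -(3/16)·log₂(1/2) = 0.1875
  (A=0,B=1): P(A|B) = (1/8)/(5/8) = 1/5;  -(1/8)·log₂(1/5) = 0.2902
  (A=1,B=0): P(A|B) = (3/16)/(3/8) = 1/2;  -(3/16)·log₂(1/2) = 0.1875
  (A=1,B=1): P(A|B) = (1/2)/(5/8) = 4/5;  -(1/2)·log₂(4/5) = 0.1610
H(A|B) = 0.1875 + 0.2902 + 0.1875 + 0.1610
  = 0.8262 bits
H(B) + H(A|B) = 0.9544 + 0.8262 = 1.7806 bits

Direct computation of the joint entropy:
H(A,B) = -[(3/16)·log₂(3/16) + (1/8)·log₂(1/8) + (3/16)·log₂(3/16) + (1/2)·log₂(1/2)]
  = 0.4528 + 0.3750 + 0.4528 + 0.5000
  = 1.7806 bits

All three agree: H(A,B) = 1.7806 bits ✓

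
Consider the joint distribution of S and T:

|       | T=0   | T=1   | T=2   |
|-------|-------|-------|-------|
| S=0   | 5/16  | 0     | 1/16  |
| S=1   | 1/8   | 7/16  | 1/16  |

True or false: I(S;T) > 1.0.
Marginal P(S) (row sums):
  P(S=0) = 5/16 + 0 + 1/16 = 3/8
  P(S=1) = 1/8 + 7/16 + 1/16 = 5/8
Marginal P(T) (column sums):
  P(T=0) = 5/16 + 1/8 = 7/16
  P(T=1) = 0 + 7/16 = 7/16
  P(T=2) = 1/16 + 1/16 = 1/8

H(S) = -[(3/8)·log₂(3/8) + (5/8)·log₂(5/8)]
  = 0.5306 + 0.4238
  = 0.9544 bits
H(T) = -[(7/16)·log₂(7/16) + (7/16)·log₂(7/16) + (1/8)·log₂(1/8)]
  = 0.5218 + 0.5218 + 0.3750
  = 1.4186 bits
H(S,T) = -[(5/16)·log₂(5/16) + (1/16)·log₂(1/16) + (1/8)·log₂(1/8) + (7/16)·log₂(7/16) + (1/16)·log₂(1/16)]
  = 0.5244 + 0.2500 + 0.3750 + 0.5218 + 0.2500
  = 1.9212 bits

I(S;T) = H(S) + H(T) - H(S,T)
  = 0.9544 + 1.4186 - 1.9212
  = 0.4518 bits

False. I(S;T) = 0.4518 bits, which is ≤ 1.0 bits.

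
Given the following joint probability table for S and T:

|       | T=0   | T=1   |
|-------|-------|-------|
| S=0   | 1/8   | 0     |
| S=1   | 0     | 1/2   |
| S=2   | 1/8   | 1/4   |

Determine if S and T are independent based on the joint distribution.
Marginal P(S) (row sums):
  P(S=0) = 1/8 + 0 = 1/8
  P(S=1) = 0 + 1/2 = 1/2
  P(S=2) = 1/8 + 1/4 = 3/8
Marginal P(T) (column sums):
  P(T=0) = 1/8 + 0 + 1/8 = 1/4
  P(T=1) = 0 + 1/2 + 1/4 = 3/4

S and T are independent iff P(S=i,T=j) = P(S=i)·P(T=j) for every cell.
  P(S=0)·P(T=0) = 1/8 × 1/4 = 1/32, but P(S=0,T=0) = 1/8 ✗

No, S and T are not independent. Quantitatively, I(S;T) > 0:

H(S) = -[(1/8)·log₂(1/8) + (1/2)·log₂(1/2) + (3/8)·log₂(3/8)]
  = 0.3750 + 0.5000 + 0.5306
  = 1.4056 bits
H(T) = -[(1/4)·log₂(1/4) + (3/4)·log₂(3/4)]
  = 0.5000 + 0.3113
  = 0.8113 bits
H(S,T) = -[(1/8)·log₂(1/8) + (1/2)·log₂(1/2) + (1/8)·log₂(1/8) + (1/4)·log₂(1/4)]
  = 0.3750 + 0.5000 + 0.3750 + 0.5000
  = 1.7500 bits
I(S;T) = H(S) + H(T) - H(S,T) = 1.4056 + 0.8113 - 1.7500 = 0.4669 bits > 0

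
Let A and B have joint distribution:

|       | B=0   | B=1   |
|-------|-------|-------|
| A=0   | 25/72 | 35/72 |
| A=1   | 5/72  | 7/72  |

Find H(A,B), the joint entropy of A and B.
H(A,B) = -Σ P(A,B) log₂ P(A,B), summed over the non-zero cells:
H(A,B) = -[(25/72)·log₂(25/72) + (35/72)·log₂(35/72) + (5/72)·log₂(5/72) + (7/72)·log₂(7/72)]
  = 0.5299 + 0.5059 + 0.2672 + 0.3269
  = 1.6299 bits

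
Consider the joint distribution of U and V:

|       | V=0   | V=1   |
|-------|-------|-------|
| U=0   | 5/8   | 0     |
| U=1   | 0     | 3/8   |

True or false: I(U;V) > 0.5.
Marginal P(U) (row sums):
  P(U=0) = 5/8 + 0 = 5/8
  P(U=1) = 0 + 3/8 = 3/8
Marginal P(V) (column sums):
  P(V=0) = 5/8 + 0 = 5/8
  P(V=1) = 0 + 3/8 = 3/8

H(U) = -[(5/8)·log₂(5/8) + (3/8)·log₂(3/8)]
  = 0.4238 + 0.5306
  = 0.9544 bits
H(V) = -[(5/8)·log₂(5/8) + (3/8)·log₂(3/8)]
  = 0.4238 + 0.5306
  = 0.9544 bits
H(U,V) = -[(5/8)·log₂(5/8) + (3/8)·log₂(3/8)]
  = 0.4238 + 0.5306
  = 0.9544 bits

I(U;V) = H(U) + H(V) - H(U,V)
  = 0.9544 + 0.9544 - 0.9544
  = 0.9544 bits

True. I(U;V) = 0.9544 bits, which is > 0.5 bits.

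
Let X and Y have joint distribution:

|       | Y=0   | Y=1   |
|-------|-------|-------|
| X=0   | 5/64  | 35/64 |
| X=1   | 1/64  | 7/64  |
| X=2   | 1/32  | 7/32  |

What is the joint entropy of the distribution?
H(X,Y) = -Σ P(X,Y) log₂ P(X,Y), summed over the non-zero cells:
H(X,Y) = -[(5/64)·log₂(5/64) + (35/64)·log₂(35/64) + (1/64)·log₂(1/64) + (7/64)·log₂(7/64) + (1/32)·log₂(1/32) + (7/32)·log₂(7/32)]
  = 0.2873 + 0.4762 + 0.0938 + 0.3492 + 0.1563 + 0.4796
  = 1.8424 bits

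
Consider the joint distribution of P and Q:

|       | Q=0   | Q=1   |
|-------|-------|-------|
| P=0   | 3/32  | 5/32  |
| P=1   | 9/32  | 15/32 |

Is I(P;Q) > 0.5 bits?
Marginal P(P) (row sums):
  P(P=0) = 3/32 + 5/32 = 1/4
  P(P=1) = 9/32 + 15/32 = 3/4
Marginal P(Q) (column sums):
  P(Q=0) = 3/32 + 9/32 = 3/8
  P(Q=1) = 5/32 + 15/32 = 5/8

H(P) = -[(1/4)·log₂(1/4) + (3/4)·log₂(3/4)]
  = 0.5000 + 0.3113
  = 0.8113 bits
H(Q) = -[(3/8)·log₂(3/8) + (5/8)·log₂(5/8)]
  = 0.5306 + 0.4238
  = 0.9544 bits
H(P,Q) = -[(3/32)·log₂(3/32) + (5/32)·log₂(5/32) + (9/32)·log₂(9/32) + (15/32)·log₂(15/32)]
  = 0.3202 + 0.4184 + 0.5147 + 0.5124
  = 1.7657 bits

I(P;Q) = H(P) + H(Q) - H(P,Q)
  = 0.8113 + 0.9544 - 1.7657
  = 0.0000 bits

No. I(P;Q) = 0.0000 bits, which is ≤ 0.5 bits.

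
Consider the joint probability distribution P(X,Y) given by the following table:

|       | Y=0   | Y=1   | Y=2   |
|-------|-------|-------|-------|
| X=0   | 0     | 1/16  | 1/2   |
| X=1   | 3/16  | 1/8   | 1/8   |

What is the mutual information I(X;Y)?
Marginal P(X) (row sums):
  P(X=0) = 0 + 1/16 + 1/2 = 9/16
  P(X=1) = 3/16 + 1/8 + 1/8 = 7/16
Marginal P(Y) (column sums):
  P(Y=0) = 0 + 3/16 = 3/16
  P(Y=1) = 1/16 + 1/8 = 3/16
  P(Y=2) = 1/2 + 1/8 = 5/8

H(X) = -[(9/16)·log₂(9/16) + (7/16)·log₂(7/16)]
  = 0.4669 + 0.5218
  = 0.9887 bits
H(Y) = -[(3/16)·log₂(3/16) + (3/16)·log₂(3/16) + (5/8)·log₂(5/8)]
  = 0.4528 + 0.4528 + 0.4238
  = 1.3294 bits
H(X,Y) = -[(1/16)·log₂(1/16) + (1/2)·log₂(1/2) + (3/16)·log₂(3/16) + (1/8)·log₂(1/8) + (1/8)·log₂(1/8)]
  = 0.2500 + 0.5000 + 0.4528 + 0.3750 + 0.3750
  = 1.9528 bits

I(X;Y) = H(X) + H(Y) - H(X,Y)
  = 0.9887 + 1.3294 - 1.9528
  = 0.3653 bits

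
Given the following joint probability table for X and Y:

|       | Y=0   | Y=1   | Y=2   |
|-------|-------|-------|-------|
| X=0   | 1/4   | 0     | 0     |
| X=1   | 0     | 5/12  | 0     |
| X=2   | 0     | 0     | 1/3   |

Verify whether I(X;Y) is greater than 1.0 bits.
Marginal P(X) (row sums):
  P(X=0) = 1/4 + 0 + 0 = 1/4
  P(X=1) = 0 + 5/12 + 0 = 5/12
  P(X=2) = 0 + 0 + 1/3 = 1/3
Marginal P(Y) (column sums):
  P(Y=0) = 1/4 + 0 + 0 = 1/4
  P(Y=1) = 0 + 5/12 + 0 = 5/12
  P(Y=2) = 0 + 0 + 1/3 = 1/3

H(X) = -[(1/4)·log₂(1/4) + (5/12)·log₂(5/12) + (1/3)·log₂(1/3)]
  = 0.5000 + 0.5263 + 0.5283
  = 1.5546 bits
H(Y) = -[(1/4)·log₂(1/4) + (5/12)·log₂(5/12) + (1/3)·log₂(1/3)]
  = 0.5000 + 0.5263 + 0.5283
  = 1.5546 bits
H(X,Y) = -[(1/4)·log₂(1/4) + (5/12)·log₂(5/12) + (1/3)·log₂(1/3)]
  = 0.5000 + 0.5263 + 0.5283
  = 1.5546 bits

I(X;Y) = H(X) + H(Y) - H(X,Y)
  = 1.5546 + 1.5546 - 1.5546
  = 1.5546 bits

Yes. I(X;Y) = 1.5546 bits, which is > 1.0 bits.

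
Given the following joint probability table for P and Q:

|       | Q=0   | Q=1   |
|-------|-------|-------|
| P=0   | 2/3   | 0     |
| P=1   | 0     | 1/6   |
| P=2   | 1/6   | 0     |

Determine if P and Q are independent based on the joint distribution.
Marginal P(P) (row sums):
  P(P=0) = 2/3 + 0 = 2/3
  P(P=1) = 0 + 1/6 = 1/6
  P(P=2) = 1/6 + 0 = 1/6
Marginal P(Q) (column sums):
  P(Q=0) = 2/3 + 0 + 1/6 = 5/6
  P(Q=1) = 0 + 1/6 + 0 = 1/6

P and Q are independent iff P(P=i,Q=j) = P(P=i)·P(Q=j) for every cell.
  P(P=0)·P(Q=0) = 2/3 × 5/6 = 5/9, but P(P=0,Q=0) = 2/3 ✗

No, P and Q are not independent. Quantitatively, I(P;Q) > 0:

H(P) = -[(2/3)·log₂(2/3) + (1/6)·log₂(1/6) + (1/6)·log₂(1/6)]
  = 0.3900 + 0.4308 + 0.4308
  = 1.2516 bits
H(Q) = -[(5/6)·log₂(5/6) + (1/6)·log₂(1/6)]
  = 0.2192 + 0.4308
  = 0.6500 bits
H(P,Q) = -[(2/3)·log₂(2/3) + (1/6)·log₂(1/6) + (1/6)·log₂(1/6)]
  = 0.3900 + 0.4308 + 0.4308
  = 1.2516 bits
I(P;Q) = H(P) + H(Q) - H(P,Q) = 1.2516 + 0.6500 - 1.2516 = 0.6500 bits > 0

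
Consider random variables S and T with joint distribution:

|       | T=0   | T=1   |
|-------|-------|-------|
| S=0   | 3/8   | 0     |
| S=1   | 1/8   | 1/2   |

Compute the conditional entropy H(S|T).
Marginal P(T) (column sums):
  P(T=0) = 3/8 + 1/8 = 1/2
  P(T=1) = 0 + 1/2 = 1/2

H(S|T) = -Σ P(S,T)·log₂ P(S|T), where P(S|T) = P(S,T) / P(T)
  (cells with P(S,T) = 0 contribute 0)
  (S=0,T=0): P(S|T) = (3/8)/(1/2) = 3/4;  -(3/8)·log₂(3/4) = 0.1556
  (S=1,T=0): P(S|T) = (1/8)/(1/2) = 1/4;  -(1/8)·log₂(1/4) = 0.2500
  (S=1,T=1): P(S|T) = (1/2)/(1/2) = 1;  -(1/2)·log₂(1) = 0.0000
H(S|T) = 0.1556 + 0.2500 + 0.0000
  = 0.4056 bits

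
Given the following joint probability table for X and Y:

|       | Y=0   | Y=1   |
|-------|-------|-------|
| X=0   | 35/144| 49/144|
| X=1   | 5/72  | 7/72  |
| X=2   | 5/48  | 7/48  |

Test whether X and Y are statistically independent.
Marginal P(X) (row sums):
  P(X=0) = 35/144 + 49/144 = 7/12
  P(X=1) = 5/72 + 7/72 = 1/6
  P(X=2) = 5/48 + 7/48 = 1/4
Marginal P(Y) (column sums):
  P(Y=0) = 35/144 + 5/72 + 5/48 = 5/12
  P(Y=1) = 49/144 + 7/72 + 7/48 = 7/12

X and Y are independent iff P(X=i,Y=j) = P(X=i)·P(Y=j) for every cell.
  P(X=0)·P(Y=0) = 7/12 × 5/12 = 35/144 = P(X=0,Y=0) ✓
  P(X=0)·P(Y=1) = 7/12 × 7/12 = 49/144 = P(X=0,Y=1) ✓
  P(X=1)·P(Y=0) = 1/6 × 5/12 = 5/72 = P(X=1,Y=0) ✓
  P(X=1)·P(Y=1) = 1/6 × 7/12 = 7/72 = P(X=1,Y=1) ✓
  P(X=2)·P(Y=0) = 1/4 × 5/12 = 5/48 = P(X=2,Y=0) ✓
  P(X=2)·P(Y=1) = 1/4 × 7/12 = 7/48 = P(X=2,Y=1) ✓

Yes, X and Y are independent: every cell factors, so I(X;Y) = 0 bits.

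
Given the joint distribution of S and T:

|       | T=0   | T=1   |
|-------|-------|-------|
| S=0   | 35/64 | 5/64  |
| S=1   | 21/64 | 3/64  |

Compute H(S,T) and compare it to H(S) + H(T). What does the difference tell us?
Marginal P(S) (row sums):
  P(S=0) = 35/64 + 5/64 = 5/8
  P(S=1) = 21/64 + 3/64 = 3/8
Marginal P(T) (column sums):
  P(T=0) = 35/64 + 21/64 = 7/8
  P(T=1) = 5/64 + 3/64 = 1/8

H(S,T) = -[(35/64)·log₂(35/64) + (5/64)·log₂(5/64) + (21/64)·log₂(21/64) + (3/64)·log₂(3/64)]
  = 0.4762 + 0.2873 + 0.5275 + 0.2070
  = 1.4980 bits
H(S) = -[(5/8)·log₂(5/8) + (3/8)·log₂(3/8)]
  = 0.4238 + 0.5306
  = 0.9544 bits
H(T) = -[(7/8)·log₂(7/8) + (1/8)·log₂(1/8)]
  = 0.1686 + 0.3750
  = 0.5436 bits

H(S) + H(T) = 0.9544 + 0.5436 = 1.4980 bits
Difference: H(S) + H(T) - H(S,T) = 1.4980 - 1.4980 = 0.0000 bits = I(S;T)

The difference is the mutual information; it is 0 here, so S and T are independent (the joint entropy equals the sum of the marginal entropies).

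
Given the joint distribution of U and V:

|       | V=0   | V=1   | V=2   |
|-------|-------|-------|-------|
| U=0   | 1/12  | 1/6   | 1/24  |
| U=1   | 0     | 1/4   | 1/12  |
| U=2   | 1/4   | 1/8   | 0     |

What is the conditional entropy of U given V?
Marginal P(V) (column sums):
  P(V=0) = 1/12 + 0 + 1/4 = 1/3
  P(V=1) = 1/6 + 1/4 + 1/8 = 13/24
  P(V=2) = 1/24 + 1/12 + 0 = 1/8

H(U|V) = -Σ P(U,V)·log₂ P(U|V), where P(U|V) = P(U,V) / P(V)
  (cells with P(U,V) = 0 contribute 0)
  (U=0,V=0): P(U|V) = (1/12)/(1/3) = 1/4;  -(1/12)·log₂(1/4) = 0.1667
  (U=0,V=1): P(U|V) = (1/6)/(13/24) = 4/13;  -(1/6)·log₂(4/13) = 0.2834
  (U=0,V=2): P(U|V) = (1/24)/(1/8) = 1/3;  -(1/24)·log₂(1/3) = 0.0660
  (U=1,V=1): P(U|V) = (1/4)/(13/24) = 6/13;  -(1/4)·log₂(6/13) = 0.2789
  (U=1,V=2): P(U|V) = (1/12)/(1/8) = 2/3;  -(1/12)·log₂(2/3) = 0.0487
  (U=2,V=0): P(U|V) = (1/4)/(1/3) = 3/4;  -(1/4)·log₂(3/4) = 0.1038
  (U=2,V=1): P(U|V) = (1/8)/(13/24) = 3/13;  -(1/8)·log₂(3/13) = 0.2644
H(U|V) = 0.1667 + 0.2834 + 0.0660 + 0.2789 + 0.0487 + 0.1038 + 0.2644
  = 1.2119 bits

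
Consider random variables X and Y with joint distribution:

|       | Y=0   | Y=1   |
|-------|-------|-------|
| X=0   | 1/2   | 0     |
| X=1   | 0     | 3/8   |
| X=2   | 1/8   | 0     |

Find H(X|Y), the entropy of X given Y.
Marginal P(Y) (column sums):
  P(Y=0) = 1/2 + 0 + 1/8 = 5/8
  P(Y=1) = 0 + 3/8 + 0 = 3/8

H(X|Y) = -Σ P(X,Y)·log₂ P(X|Y), where P(X|Y) = P(X,Y) / P(Y)
  (cells with P(X,Y) = 0 contribute 0)
  (X=0,Y=0): P(X|Y) = (1/2)/(5/8) = 4/5;  -(1/2)·log₂(4/5) = 0.1610
  (X=1,Y=1): P(X|Y) = (3/8)/(3/8) = 1;  -(3/8)·log₂(1) = 0.0000
  (X=2,Y=0): P(X|Y) = (1/8)/(5/8) = 1/5;  -(1/8)·log₂(1/5) = 0.2902
H(X|Y) = 0.1610 + 0.0000 + 0.2902
  = 0.4512 bits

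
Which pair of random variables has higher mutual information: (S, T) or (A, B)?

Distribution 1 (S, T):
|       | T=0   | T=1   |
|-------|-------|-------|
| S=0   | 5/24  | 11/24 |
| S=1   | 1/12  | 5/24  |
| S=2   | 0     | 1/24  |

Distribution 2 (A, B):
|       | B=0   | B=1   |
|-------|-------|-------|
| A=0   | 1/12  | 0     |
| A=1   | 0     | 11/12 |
Distribution 1 (S, T):
Marginal P(S) (row sums):
  P(S=0) = 5/24 + 11/24 = 2/3
  P(S=1) = 1/12 + 5/24 = 7/24
  P(S=2) = 0 + 1/24 = 1/24
Marginal P(T) (column sums):
  P(T=0) = 5/24 + 1/12 + 0 = 7/24
  P(T=1) = 11/24 + 5/24 + 1/24 = 17/24

H(S) = -[(2/3)·log₂(2/3) + (7/24)·log₂(7/24) + (1/24)·log₂(1/24)]
  = 0.3900 + 0.5185 + 0.1910
  = 1.0995 bits
H(T) = -[(7/24)·log₂(7/24) + (17/24)·log₂(17/24)]
  = 0.5185 + 0.3524
  = 0.8709 bits
H(S,T) = -[(5/24)·log₂(5/24) + (11/24)·log₂(11/24) + (1/12)·log₂(1/12) + (5/24)·log₂(5/24) + (1/24)·log₂(1/24)]
  = 0.4715 + 0.5159 + 0.2987 + 0.4715 + 0.1910
  = 1.9486 bits

I(S;T) = H(S) + H(T) - H(S,T)
  = 1.0995 + 0.8709 - 1.9486
  = 0.0218 bits

Distribution 2 (A, B):
Marginal P(A) (row sums):
  P(A=0) = 1/12 + 0 = 1/12
  P(A=1) = 0 + 11/12 = 11/12
Marginal P(B) (column sums):
  P(B=0) = 1/12 + 0 = 1/12
  P(B=1) = 0 + 11/12 = 11/12

H(A) = -[(1/12)·log₂(1/12) + (11/12)·log₂(11/12)]
  = 0.2987 + 0.1151
  = 0.4138 bits
H(B) = -[(1/12)·log₂(1/12) + (11/12)·log₂(11/12)]
  = 0.2987 + 0.1151
  = 0.4138 bits
H(A,B) = -[(1/12)·log₂(1/12) + (11/12)·log₂(11/12)]
  = 0.2987 + 0.1151
  = 0.4138 bits

I(A;B) = H(A) + H(B) - H(A,B)
  = 0.4138 + 0.4138 - 0.4138
  = 0.4138 bits

I(A;B) = 0.4138 bits > I(S;T) = 0.0218 bits, so (A, B) has the higher mutual information (stronger dependence).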